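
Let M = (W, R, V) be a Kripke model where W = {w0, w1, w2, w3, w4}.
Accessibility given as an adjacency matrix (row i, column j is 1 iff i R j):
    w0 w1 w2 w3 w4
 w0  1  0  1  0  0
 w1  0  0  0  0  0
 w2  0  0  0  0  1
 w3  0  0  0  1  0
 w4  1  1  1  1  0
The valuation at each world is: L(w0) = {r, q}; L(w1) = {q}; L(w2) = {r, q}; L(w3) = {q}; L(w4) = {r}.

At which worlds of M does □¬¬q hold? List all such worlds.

w0, w1, w3, w4

Let φ = □¬¬q. Evaluate φ at each world:
  w0 (successors {w0, w2}): φ is true.
  w1 (successors ∅): φ is true.
  w2 (successors {w4}): φ is false.
  w3 (successors {w3}): φ is true.
  w4 (successors {w0, w1, w2, w3}): φ is true.
For instance, at w2:
  At w2: □¬¬q requires ¬¬q at every successor {w4}.
    ¬¬q fails at w4, so □¬¬q is false at w2.
Satisfying worlds: {w0, w1, w3, w4}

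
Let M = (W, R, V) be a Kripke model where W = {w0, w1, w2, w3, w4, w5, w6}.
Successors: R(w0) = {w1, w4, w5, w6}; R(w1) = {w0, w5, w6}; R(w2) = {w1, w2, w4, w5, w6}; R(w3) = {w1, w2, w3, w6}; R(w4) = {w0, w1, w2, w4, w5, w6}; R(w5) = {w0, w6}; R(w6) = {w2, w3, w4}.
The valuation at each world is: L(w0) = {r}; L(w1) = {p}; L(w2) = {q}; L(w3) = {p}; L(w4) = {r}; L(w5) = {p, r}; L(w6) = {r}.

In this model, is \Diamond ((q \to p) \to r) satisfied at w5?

Yes

At w5: \Diamond ((q \to p) \to r) requires (q \to p) \to r at some successor in {w0, w6}.
  (q \to p) \to r holds at w0, so \Diamond ((q \to p) \to r) is true at w5.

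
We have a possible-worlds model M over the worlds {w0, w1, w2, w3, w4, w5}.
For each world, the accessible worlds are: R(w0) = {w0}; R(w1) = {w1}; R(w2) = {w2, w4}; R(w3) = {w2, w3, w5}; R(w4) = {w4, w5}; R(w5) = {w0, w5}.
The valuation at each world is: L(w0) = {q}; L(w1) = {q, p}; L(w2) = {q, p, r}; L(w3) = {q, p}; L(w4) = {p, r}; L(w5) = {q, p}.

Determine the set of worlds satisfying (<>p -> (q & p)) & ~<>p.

w0

Let φ = (<>p -> (q & p)) & ~<>p. Evaluate φ at each world:
  w0 (successors {w0}): φ is true.
  w1 (successors {w1}): φ is false.
  w2 (successors {w2, w4}): φ is false.
  w3 (successors {w2, w3, w5}): φ is false.
  w4 (successors {w4, w5}): φ is false.
  w5 (successors {w0, w5}): φ is false.
For instance, at w5:
  At w5: <>p -> (q & p) is true, ~<>p is false, so (<>p -> (q & p)) & ~<>p is false.
    At w5: <>p is true, q & p is true, so <>p -> (q & p) is true.
      At w5: <>p requires p at some successor in {w0, w5}.
        p holds at w5, so <>p is true at w5.
    At w5: <>p is true, so ~<>p is false.
      At w5: <>p requires p at some successor in {w0, w5}.
        p holds at w5, so <>p is true at w5.
Satisfying worlds: {w0}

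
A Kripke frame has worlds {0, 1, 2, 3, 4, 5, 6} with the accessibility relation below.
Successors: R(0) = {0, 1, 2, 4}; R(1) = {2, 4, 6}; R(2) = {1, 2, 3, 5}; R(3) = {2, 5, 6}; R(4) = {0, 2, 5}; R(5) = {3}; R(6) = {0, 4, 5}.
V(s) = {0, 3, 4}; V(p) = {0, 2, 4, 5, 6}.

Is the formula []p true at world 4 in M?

Yes

At 4: []p requires p at every successor {0, 2, 5}.
  At 0: p is true.
  At 2: p is true.
  At 5: p is true.
So []p is true at 4.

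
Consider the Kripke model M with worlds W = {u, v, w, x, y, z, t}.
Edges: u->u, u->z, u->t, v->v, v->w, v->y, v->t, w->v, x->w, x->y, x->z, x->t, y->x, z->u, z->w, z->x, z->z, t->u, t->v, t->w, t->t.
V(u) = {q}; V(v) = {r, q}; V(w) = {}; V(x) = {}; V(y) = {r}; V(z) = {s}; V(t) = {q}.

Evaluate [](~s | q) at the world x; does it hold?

No

Recall that []ψ holds at a world iff ψ holds at every accessible world, and <>ψ holds iff ψ holds at some accessible world.
At x: [](~s | q) requires ~s | q at every successor {w, y, z, t}.
  ~s | q fails at z, so [](~s | q) is false at x.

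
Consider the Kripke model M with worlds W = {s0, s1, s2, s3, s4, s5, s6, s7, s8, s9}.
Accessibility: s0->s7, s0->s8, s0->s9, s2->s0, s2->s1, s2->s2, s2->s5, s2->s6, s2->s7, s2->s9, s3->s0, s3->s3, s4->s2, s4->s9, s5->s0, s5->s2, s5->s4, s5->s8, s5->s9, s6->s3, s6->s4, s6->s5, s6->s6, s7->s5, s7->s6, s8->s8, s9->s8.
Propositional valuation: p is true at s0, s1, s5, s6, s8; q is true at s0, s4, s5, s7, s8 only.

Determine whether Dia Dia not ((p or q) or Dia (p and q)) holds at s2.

No

At s2: Dia Dia not ((p or q) or Dia (p and q)) requires Dia not ((p or q) or Dia (p and q)) at some successor in {s0, s1, s2, s5, s6, s7, s9}.
  At s0: Dia not ((p or q) or Dia (p and q)) is false.
  At s1: Dia not ((p or q) or Dia (p and q)) is false.
  At s2: Dia not ((p or q) or Dia (p and q)) is false.
  At s5: Dia not ((p or q) or Dia (p and q)) is false.
  At s6: Dia not ((p or q) or Dia (p and q)) is false.
  At s7: Dia not ((p or q) or Dia (p and q)) is false.
  At s9: Dia not ((p or q) or Dia (p and q)) is false.
So Dia Dia not ((p or q) or Dia (p and q)) is false at s2.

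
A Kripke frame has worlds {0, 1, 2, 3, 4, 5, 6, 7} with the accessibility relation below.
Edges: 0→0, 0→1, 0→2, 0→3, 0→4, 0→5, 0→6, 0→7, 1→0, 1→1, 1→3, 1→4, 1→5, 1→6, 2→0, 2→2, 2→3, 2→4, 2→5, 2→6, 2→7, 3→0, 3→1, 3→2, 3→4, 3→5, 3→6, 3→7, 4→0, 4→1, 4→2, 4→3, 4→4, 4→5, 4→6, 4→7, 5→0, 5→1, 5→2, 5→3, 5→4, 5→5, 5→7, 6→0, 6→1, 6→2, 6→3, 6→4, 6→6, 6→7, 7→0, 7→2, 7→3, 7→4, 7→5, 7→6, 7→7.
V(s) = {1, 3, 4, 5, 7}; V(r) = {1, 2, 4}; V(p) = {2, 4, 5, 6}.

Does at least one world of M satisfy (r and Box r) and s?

Let φ = (r and Box r) and s. Evaluate φ at each world:
  0 (successors {0, 1, 2, 3, 4, 5, 6, 7}): φ is false.
  1 (successors {0, 1, 3, 4, 5, 6}): φ is false.
  2 (successors {0, 2, 3, 4, 5, 6, 7}): φ is false.
  3 (successors {0, 1, 2, 4, 5, 6, 7}): φ is false.
  4 (successors {0, 1, 2, 3, 4, 5, 6, 7}): φ is false.
  5 (successors {0, 1, 2, 3, 4, 5, 7}): φ is false.
  6 (successors {0, 1, 2, 3, 4, 6, 7}): φ is false.
  7 (successors {0, 2, 3, 4, 5, 6, 7}): φ is false.
For instance, at 1:
  At 1: r and Box r is false, s is true, so (r and Box r) and s is false.
    At 1: r is true, Box r is false, so r and Box r is false.
      At 1: Box r requires r at every successor {0, 1, 3, 4, 5, 6}.
        r fails at 0, so Box r is false at 1.

No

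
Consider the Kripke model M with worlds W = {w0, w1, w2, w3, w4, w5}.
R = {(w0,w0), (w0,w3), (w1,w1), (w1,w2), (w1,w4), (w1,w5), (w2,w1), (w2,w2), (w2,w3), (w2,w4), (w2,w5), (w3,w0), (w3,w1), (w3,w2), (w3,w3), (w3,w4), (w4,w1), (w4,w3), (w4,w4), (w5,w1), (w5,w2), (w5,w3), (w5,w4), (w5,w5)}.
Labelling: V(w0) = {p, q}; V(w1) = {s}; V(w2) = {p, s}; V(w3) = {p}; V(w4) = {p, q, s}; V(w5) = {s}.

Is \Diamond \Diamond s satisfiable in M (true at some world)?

Yes

Recall that \Diamond ψ holds at a world iff ψ holds at some accessible world.
Let φ = \Diamond \Diamond s. Evaluate φ at each world:
  w0 (successors {w0, w3}): φ is true.
  w1 (successors {w1, w2, w4, w5}): φ is true.
  w2 (successors {w1, w2, w3, w4, w5}): φ is true.
  w3 (successors {w0, w1, w2, w3, w4}): φ is true.
  w4 (successors {w1, w3, w4}): φ is true.
  w5 (successors {w1, w2, w3, w4, w5}): φ is true.
Detail at w0 (witness):
  At w0: \Diamond \Diamond s requires \Diamond s at some successor in {w0, w3}.
    \Diamond s holds at w3, so \Diamond \Diamond s is true at w0.
      At w3: \Diamond s requires s at some successor in {w0, w1, w2, w3, w4}.
        s holds at w1, so \Diamond s is true at w3.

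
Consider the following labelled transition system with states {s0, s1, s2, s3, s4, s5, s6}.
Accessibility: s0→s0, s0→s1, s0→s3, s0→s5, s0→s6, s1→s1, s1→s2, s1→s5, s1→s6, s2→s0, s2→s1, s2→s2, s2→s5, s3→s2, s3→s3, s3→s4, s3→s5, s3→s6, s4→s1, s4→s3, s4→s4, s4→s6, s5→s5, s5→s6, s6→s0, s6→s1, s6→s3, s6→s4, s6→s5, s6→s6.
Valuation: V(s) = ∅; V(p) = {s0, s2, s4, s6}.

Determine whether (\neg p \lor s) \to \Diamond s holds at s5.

At s5: \neg p \lor s is true, \Diamond s is false, so (\neg p \lor s) \to \Diamond s is false.
  At s5: \Diamond s requires s at some successor in {s5, s6}.
    At s5: s is false.
    At s6: s is false.
  So \Diamond s is false at s5.

No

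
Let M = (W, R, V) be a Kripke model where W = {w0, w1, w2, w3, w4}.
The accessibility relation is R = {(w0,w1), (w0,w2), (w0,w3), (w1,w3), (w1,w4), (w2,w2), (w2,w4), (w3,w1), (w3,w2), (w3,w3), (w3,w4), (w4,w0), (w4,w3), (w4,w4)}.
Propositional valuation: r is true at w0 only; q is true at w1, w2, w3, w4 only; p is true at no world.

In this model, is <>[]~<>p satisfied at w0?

Yes

Recall that []ψ holds at a world iff ψ holds at every accessible world, and <>ψ holds iff ψ holds at some accessible world.
At w0: <>[]~<>p requires []~<>p at some successor in {w1, w2, w3}.
  []~<>p holds at w1, so <>[]~<>p is true at w0.
    At w1: []~<>p requires ~<>p at every successor {w3, w4}.
      At w3: ~<>p is true.
      At w4: ~<>p is true.
    So []~<>p is true at w1.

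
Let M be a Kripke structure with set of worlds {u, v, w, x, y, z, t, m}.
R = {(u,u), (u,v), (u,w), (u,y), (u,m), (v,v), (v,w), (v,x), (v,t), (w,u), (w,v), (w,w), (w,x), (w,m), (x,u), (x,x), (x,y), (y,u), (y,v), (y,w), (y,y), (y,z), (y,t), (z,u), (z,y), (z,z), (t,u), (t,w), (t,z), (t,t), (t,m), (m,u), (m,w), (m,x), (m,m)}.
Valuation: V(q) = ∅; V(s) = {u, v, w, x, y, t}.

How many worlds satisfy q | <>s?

Let φ = q | <>s. Evaluate φ at each world:
  u (successors {u, v, w, y, m}): φ is true.
  v (successors {v, w, x, t}): φ is true.
  w (successors {u, v, w, x, m}): φ is true.
  x (successors {u, x, y}): φ is true.
  y (successors {u, v, w, y, z, t}): φ is true.
  z (successors {u, y, z}): φ is true.
  t (successors {u, w, z, t, m}): φ is true.
  m (successors {u, w, x, m}): φ is true.
For instance, at m:
  At m: q is false, <>s is true, so q | <>s is true.
    At m: <>s requires s at some successor in {u, w, x, m}.
      s holds at u, so <>s is true at m.
Satisfying worlds: {u, v, w, x, y, z, t, m}

8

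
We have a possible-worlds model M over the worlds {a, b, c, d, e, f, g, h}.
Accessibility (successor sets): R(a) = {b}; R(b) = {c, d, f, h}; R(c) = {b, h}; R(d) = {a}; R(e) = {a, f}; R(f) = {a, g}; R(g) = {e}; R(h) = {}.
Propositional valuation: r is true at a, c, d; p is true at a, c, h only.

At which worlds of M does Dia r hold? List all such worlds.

Recall that Dia ψ holds at a world iff ψ holds at some accessible world.
Let φ = Dia r. Evaluate φ at each world:
  a (successors {b}): φ is false.
  b (successors {c, d, f, h}): φ is true.
  c (successors {b, h}): φ is false.
  d (successors {a}): φ is true.
  e (successors {a, f}): φ is true.
  f (successors {a, g}): φ is true.
  g (successors {e}): φ is false.
  h (successors ∅): φ is false.
For instance, at g:
  At g: Dia r requires r at some successor in {e}.
    At e: r is false.
  So Dia r is false at g.
Satisfying worlds: {b, d, e, f}

b, d, e, f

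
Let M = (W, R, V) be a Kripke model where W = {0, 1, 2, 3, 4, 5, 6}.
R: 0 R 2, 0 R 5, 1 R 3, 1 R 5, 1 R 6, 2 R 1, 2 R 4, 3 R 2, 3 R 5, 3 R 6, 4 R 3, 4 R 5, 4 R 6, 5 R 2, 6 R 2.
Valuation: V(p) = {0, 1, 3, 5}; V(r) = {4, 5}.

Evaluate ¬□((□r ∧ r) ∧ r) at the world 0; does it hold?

At 0: □((□r ∧ r) ∧ r) is false, so ¬□((□r ∧ r) ∧ r) is true.
  At 0: □((□r ∧ r) ∧ r) requires (□r ∧ r) ∧ r at every successor {2, 5}.
    (□r ∧ r) ∧ r fails at 2, so □((□r ∧ r) ∧ r) is false at 0.
      At 2: □r ∧ r is false, r is false, so (□r ∧ r) ∧ r is false.

Yes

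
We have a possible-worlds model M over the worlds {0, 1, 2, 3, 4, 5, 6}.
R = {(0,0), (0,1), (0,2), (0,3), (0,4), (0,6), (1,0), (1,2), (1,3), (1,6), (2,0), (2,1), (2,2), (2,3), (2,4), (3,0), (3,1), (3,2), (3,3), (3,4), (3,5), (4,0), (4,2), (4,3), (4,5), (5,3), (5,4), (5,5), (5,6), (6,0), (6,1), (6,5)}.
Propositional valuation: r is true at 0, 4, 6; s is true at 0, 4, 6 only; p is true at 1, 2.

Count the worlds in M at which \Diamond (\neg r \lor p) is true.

Recall that \Diamond ψ holds at a world iff ψ holds at some accessible world.
Let φ = \Diamond (\neg r \lor p). Evaluate φ at each world:
  0 (successors {0, 1, 2, 3, 4, 6}): φ is true.
  1 (successors {0, 2, 3, 6}): φ is true.
  2 (successors {0, 1, 2, 3, 4}): φ is true.
  3 (successors {0, 1, 2, 3, 4, 5}): φ is true.
  4 (successors {0, 2, 3, 5}): φ is true.
  5 (successors {3, 4, 5, 6}): φ is true.
  6 (successors {0, 1, 5}): φ is true.
For instance, at 6:
  At 6: \Diamond (\neg r \lor p) requires \neg r \lor p at some successor in {0, 1, 5}.
    \neg r \lor p holds at 1, so \Diamond (\neg r \lor p) is true at 6.
Satisfying worlds: {0, 1, 2, 3, 4, 5, 6}

7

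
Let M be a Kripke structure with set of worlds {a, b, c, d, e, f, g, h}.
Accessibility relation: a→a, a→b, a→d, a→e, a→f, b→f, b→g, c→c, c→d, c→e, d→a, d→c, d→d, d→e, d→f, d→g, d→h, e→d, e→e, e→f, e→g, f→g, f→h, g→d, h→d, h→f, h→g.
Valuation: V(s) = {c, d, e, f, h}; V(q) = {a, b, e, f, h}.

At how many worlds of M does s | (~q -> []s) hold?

Let φ = s | (~q -> []s). Evaluate φ at each world:
  a (successors {a, b, d, e, f}): φ is true.
  b (successors {f, g}): φ is true.
  c (successors {c, d, e}): φ is true.
  d (successors {a, c, d, e, f, g, h}): φ is true.
  e (successors {d, e, f, g}): φ is true.
  f (successors {g, h}): φ is true.
  g (successors {d}): φ is true.
  h (successors {d, f, g}): φ is true.
For instance, at f:
  At f: s is true, ~q -> []s is true, so s | (~q -> []s) is true.
    At f: ~q is false, []s is false, so ~q -> []s is true.
      At f: []s requires s at every successor {g, h}.
        s fails at g, so []s is false at f.
Satisfying worlds: {a, b, c, d, e, f, g, h}

8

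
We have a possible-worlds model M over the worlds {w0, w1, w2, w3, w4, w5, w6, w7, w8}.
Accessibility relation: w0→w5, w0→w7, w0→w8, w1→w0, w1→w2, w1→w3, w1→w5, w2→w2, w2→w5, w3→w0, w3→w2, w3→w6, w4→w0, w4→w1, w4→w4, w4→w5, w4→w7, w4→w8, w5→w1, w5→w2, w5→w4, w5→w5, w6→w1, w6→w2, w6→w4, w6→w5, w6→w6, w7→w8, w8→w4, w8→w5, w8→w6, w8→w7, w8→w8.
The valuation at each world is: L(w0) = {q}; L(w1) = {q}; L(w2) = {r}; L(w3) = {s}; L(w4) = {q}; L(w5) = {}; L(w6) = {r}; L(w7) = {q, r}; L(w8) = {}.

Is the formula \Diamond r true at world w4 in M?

At w4: \Diamond r requires r at some successor in {w0, w1, w4, w5, w7, w8}.
  r holds at w7, so \Diamond r is true at w4.

Yes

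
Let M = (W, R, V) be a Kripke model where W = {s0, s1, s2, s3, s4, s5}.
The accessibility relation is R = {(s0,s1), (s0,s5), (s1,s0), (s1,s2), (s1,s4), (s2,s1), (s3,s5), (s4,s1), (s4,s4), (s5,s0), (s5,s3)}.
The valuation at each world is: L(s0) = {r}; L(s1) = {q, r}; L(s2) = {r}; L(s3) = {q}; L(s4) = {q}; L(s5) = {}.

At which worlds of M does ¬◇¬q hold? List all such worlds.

Let φ = ¬◇¬q. Evaluate φ at each world:
  s0 (successors {s1, s5}): φ is false.
  s1 (successors {s0, s2, s4}): φ is false.
  s2 (successors {s1}): φ is true.
  s3 (successors {s5}): φ is false.
  s4 (successors {s1, s4}): φ is true.
  s5 (successors {s0, s3}): φ is false.
For instance, at s3:
  At s3: ◇¬q is true, so ¬◇¬q is false.
    At s3: ◇¬q requires ¬q at some successor in {s5}.
      ¬q holds at s5, so ◇¬q is true at s3.
Satisfying worlds: {s2, s4}

s2, s4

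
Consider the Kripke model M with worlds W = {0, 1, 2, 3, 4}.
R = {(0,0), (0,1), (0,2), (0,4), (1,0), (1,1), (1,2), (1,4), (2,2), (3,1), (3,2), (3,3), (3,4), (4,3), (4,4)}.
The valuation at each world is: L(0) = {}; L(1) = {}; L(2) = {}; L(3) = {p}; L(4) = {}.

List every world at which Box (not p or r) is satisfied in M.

0, 1, 2

Let φ = Box (not p or r). Evaluate φ at each world:
  0 (successors {0, 1, 2, 4}): φ is true.
  1 (successors {0, 1, 2, 4}): φ is true.
  2 (successors {2}): φ is true.
  3 (successors {1, 2, 3, 4}): φ is false.
  4 (successors {3, 4}): φ is false.
For instance, at 0:
  At 0: Box (not p or r) requires not p or r at every successor {0, 1, 2, 4}.
    At 0: not p or r is true.
    At 1: not p or r is true.
    At 2: not p or r is true.
    At 4: not p or r is true.
  So Box (not p or r) is true at 0.
Satisfying worlds: {0, 1, 2}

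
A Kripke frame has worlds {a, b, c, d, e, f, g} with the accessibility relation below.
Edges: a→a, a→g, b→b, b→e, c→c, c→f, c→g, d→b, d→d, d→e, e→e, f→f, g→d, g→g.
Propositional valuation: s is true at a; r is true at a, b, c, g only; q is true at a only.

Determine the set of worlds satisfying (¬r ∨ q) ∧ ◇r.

Let φ = (¬r ∨ q) ∧ ◇r. Evaluate φ at each world:
  a (successors {a, g}): φ is true.
  b (successors {b, e}): φ is false.
  c (successors {c, f, g}): φ is false.
  d (successors {b, d, e}): φ is true.
  e (successors {e}): φ is false.
  f (successors {f}): φ is false.
  g (successors {d, g}): φ is false.
For instance, at g:
  At g: ¬r ∨ q is false, ◇r is true, so (¬r ∨ q) ∧ ◇r is false.
    At g: ◇r requires r at some successor in {d, g}.
      r holds at g, so ◇r is true at g.
Satisfying worlds: {a, d}

a, d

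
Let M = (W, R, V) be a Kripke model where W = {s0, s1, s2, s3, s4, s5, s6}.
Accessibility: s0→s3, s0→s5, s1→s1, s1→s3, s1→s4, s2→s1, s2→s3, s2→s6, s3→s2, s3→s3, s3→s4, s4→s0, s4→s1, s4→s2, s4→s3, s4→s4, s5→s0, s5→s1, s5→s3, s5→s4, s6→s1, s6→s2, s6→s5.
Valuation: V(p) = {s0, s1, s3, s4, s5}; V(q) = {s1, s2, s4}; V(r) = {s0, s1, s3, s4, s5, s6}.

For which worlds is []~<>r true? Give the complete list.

Let φ = []~<>r. Evaluate φ at each world:
  s0 (successors {s3, s5}): φ is false.
  s1 (successors {s1, s3, s4}): φ is false.
  s2 (successors {s1, s3, s6}): φ is false.
  s3 (successors {s2, s3, s4}): φ is false.
  s4 (successors {s0, s1, s2, s3, s4}): φ is false.
  s5 (successors {s0, s1, s3, s4}): φ is false.
  s6 (successors {s1, s2, s5}): φ is false.
For instance, at s5:
  At s5: []~<>r requires ~<>r at every successor {s0, s1, s3, s4}.
    ~<>r fails at s0, so []~<>r is false at s5.
      At s0: <>r is true, so ~<>r is false.
Satisfying worlds: none.

none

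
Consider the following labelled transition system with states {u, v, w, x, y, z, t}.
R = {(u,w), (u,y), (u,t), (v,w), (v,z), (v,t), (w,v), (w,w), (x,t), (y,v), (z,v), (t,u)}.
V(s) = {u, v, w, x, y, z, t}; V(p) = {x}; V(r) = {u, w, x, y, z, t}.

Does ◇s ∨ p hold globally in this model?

Yes

Let φ = ◇s ∨ p. Evaluate φ at each world:
  u (successors {w, y, t}): φ is true.
  v (successors {w, z, t}): φ is true.
  w (successors {v, w}): φ is true.
  x (successors {t}): φ is true.
  y (successors {v}): φ is true.
  z (successors {v}): φ is true.
  t (successors {u}): φ is true.
For instance, at z:
  At z: ◇s is true, p is false, so ◇s ∨ p is true.
    At z: ◇s requires s at some successor in {v}.
      s holds at v, so ◇s is true at z.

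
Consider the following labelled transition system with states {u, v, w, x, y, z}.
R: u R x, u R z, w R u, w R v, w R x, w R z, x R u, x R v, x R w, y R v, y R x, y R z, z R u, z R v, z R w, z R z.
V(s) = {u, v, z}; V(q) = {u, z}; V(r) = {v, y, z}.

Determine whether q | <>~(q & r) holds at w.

Yes

At w: q is false, <>~(q & r) is true, so q | <>~(q & r) is true.
  At w: <>~(q & r) requires ~(q & r) at some successor in {u, v, x, z}.
    ~(q & r) holds at u, so <>~(q & r) is true at w.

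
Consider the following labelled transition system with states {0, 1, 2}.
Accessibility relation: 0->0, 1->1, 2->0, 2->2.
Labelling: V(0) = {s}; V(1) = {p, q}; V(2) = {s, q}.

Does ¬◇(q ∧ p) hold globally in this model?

No

Let φ = ¬◇(q ∧ p). Evaluate φ at each world:
  0 (successors {0}): φ is true.
  1 (successors {1}): φ is false.
  2 (successors {0, 2}): φ is true.
Detail at 1 (counterexample):
  At 1: ◇(q ∧ p) is true, so ¬◇(q ∧ p) is false.
    At 1: ◇(q ∧ p) requires q ∧ p at some successor in {1}.
      q ∧ p holds at 1, so ◇(q ∧ p) is true at 1.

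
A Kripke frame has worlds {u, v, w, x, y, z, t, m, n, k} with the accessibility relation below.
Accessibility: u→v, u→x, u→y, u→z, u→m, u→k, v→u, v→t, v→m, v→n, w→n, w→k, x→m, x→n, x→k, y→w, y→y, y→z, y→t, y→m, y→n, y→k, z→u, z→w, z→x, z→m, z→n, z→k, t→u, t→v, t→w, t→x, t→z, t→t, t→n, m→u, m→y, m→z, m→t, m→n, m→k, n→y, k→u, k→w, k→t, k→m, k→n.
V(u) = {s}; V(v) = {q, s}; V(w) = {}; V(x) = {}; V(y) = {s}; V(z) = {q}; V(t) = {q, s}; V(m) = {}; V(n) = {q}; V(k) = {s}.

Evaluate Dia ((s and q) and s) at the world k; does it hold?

Yes

At k: Dia ((s and q) and s) requires (s and q) and s at some successor in {u, w, t, m, n}.
  (s and q) and s holds at t, so Dia ((s and q) and s) is true at k.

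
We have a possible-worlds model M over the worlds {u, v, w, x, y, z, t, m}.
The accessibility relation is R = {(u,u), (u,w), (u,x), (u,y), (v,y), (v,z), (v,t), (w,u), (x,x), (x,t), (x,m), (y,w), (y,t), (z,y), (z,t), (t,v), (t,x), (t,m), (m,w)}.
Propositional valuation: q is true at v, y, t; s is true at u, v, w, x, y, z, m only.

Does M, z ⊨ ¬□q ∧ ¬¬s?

No

Recall that □ψ holds at a world iff ψ holds at every accessible world, and ◇ψ holds iff ψ holds at some accessible world.
At z: ¬□q is false, ¬¬s is true, so ¬□q ∧ ¬¬s is false.
  At z: □q is true, so ¬□q is false.
    At z: □q requires q at every successor {y, t}.
      At y: q is true.
      At t: q is true.
    So □q is true at z.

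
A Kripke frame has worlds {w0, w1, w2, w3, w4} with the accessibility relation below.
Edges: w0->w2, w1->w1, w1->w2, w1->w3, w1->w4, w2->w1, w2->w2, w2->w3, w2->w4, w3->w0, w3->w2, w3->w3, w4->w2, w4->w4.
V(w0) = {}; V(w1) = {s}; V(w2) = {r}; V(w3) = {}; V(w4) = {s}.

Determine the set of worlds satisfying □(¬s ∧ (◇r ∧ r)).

Let φ = □(¬s ∧ (◇r ∧ r)). Evaluate φ at each world:
  w0 (successors {w2}): φ is true.
  w1 (successors {w1, w2, w3, w4}): φ is false.
  w2 (successors {w1, w2, w3, w4}): φ is false.
  w3 (successors {w0, w2, w3}): φ is false.
  w4 (successors {w2, w4}): φ is false.
For instance, at w2:
  At w2: □(¬s ∧ (◇r ∧ r)) requires ¬s ∧ (◇r ∧ r) at every successor {w1, w2, w3, w4}.
    ¬s ∧ (◇r ∧ r) fails at w1, so □(¬s ∧ (◇r ∧ r)) is false at w2.
      At w1: ¬s is false, ◇r ∧ r is false, so ¬s ∧ (◇r ∧ r) is false.
Satisfying worlds: {w0}

w0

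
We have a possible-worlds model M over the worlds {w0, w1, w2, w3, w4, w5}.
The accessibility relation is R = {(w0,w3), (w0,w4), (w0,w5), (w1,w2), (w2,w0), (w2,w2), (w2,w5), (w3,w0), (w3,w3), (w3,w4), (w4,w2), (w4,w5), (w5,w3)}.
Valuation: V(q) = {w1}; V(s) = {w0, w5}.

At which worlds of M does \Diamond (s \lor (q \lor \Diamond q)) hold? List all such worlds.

w0, w2, w3, w4

Recall that \Diamond ψ holds at a world iff ψ holds at some accessible world.
Let φ = \Diamond (s \lor (q \lor \Diamond q)). Evaluate φ at each world:
  w0 (successors {w3, w4, w5}): φ is true.
  w1 (successors {w2}): φ is false.
  w2 (successors {w0, w2, w5}): φ is true.
  w3 (successors {w0, w3, w4}): φ is true.
  w4 (successors {w2, w5}): φ is true.
  w5 (successors {w3}): φ is false.
For instance, at w2:
  At w2: \Diamond (s \lor (q \lor \Diamond q)) requires s \lor (q \lor \Diamond q) at some successor in {w0, w2, w5}.
    s \lor (q \lor \Diamond q) holds at w0, so \Diamond (s \lor (q \lor \Diamond q)) is true at w2.
      At w0: s is true, q \lor \Diamond q is false, so s \lor (q \lor \Diamond q) is true.
Satisfying worlds: {w0, w2, w3, w4}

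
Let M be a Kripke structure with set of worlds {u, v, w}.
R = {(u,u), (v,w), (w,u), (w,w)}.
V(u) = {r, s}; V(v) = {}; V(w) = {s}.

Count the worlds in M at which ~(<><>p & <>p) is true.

Let φ = ~(<><>p & <>p). Evaluate φ at each world:
  u (successors {u}): φ is true.
  v (successors {w}): φ is true.
  w (successors {u, w}): φ is true.
For instance, at w:
  At w: <><>p & <>p is false, so ~(<><>p & <>p) is true.
    At w: <><>p is false, <>p is false, so <><>p & <>p is false.
      At w: <><>p requires <>p at some successor in {u, w}.
        At u: <>p is false.
        At w: <>p is false.
      So <><>p is false at w.
      At w: <>p requires p at some successor in {u, w}.
        At u: p is false.
        At w: p is false.
      So <>p is false at w.
Satisfying worlds: {u, v, w}

3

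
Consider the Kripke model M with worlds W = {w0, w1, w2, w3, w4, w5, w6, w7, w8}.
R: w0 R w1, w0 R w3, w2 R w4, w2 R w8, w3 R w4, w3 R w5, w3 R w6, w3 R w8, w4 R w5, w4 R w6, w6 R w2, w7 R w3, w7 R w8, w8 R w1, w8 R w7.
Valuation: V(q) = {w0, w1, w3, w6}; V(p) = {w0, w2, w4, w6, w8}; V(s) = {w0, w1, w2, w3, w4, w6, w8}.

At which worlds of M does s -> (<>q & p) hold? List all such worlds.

w0, w4, w5, w7, w8

Let φ = s -> (<>q & p). Evaluate φ at each world:
  w0 (successors {w1, w3}): φ is true.
  w1 (successors ∅): φ is false.
  w2 (successors {w4, w8}): φ is false.
  w3 (successors {w4, w5, w6, w8}): φ is false.
  w4 (successors {w5, w6}): φ is true.
  w5 (successors ∅): φ is true.
  w6 (successors {w2}): φ is false.
  w7 (successors {w3, w8}): φ is true.
  w8 (successors {w1, w7}): φ is true.
For instance, at w7:
  At w7: s is false, <>q & p is false, so s -> (<>q & p) is true.
    At w7: <>q is true, p is false, so <>q & p is false.
      At w7: <>q requires q at some successor in {w3, w8}.
        q holds at w3, so <>q is true at w7.
Satisfying worlds: {w0, w4, w5, w7, w8}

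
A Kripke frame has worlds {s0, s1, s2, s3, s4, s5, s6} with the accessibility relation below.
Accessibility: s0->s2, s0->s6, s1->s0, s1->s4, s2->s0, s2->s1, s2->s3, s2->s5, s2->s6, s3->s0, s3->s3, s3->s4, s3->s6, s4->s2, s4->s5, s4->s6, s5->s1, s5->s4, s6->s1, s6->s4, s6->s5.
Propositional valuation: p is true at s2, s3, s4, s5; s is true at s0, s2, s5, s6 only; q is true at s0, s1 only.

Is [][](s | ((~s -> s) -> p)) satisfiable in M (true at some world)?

Yes

Let φ = [][](s | ((~s -> s) -> p)). Evaluate φ at each world:
  s0 (successors {s2, s6}): φ is true.
  s1 (successors {s0, s4}): φ is true.
  s2 (successors {s0, s1, s3, s5, s6}): φ is true.
  s3 (successors {s0, s3, s4, s6}): φ is true.
  s4 (successors {s2, s5, s6}): φ is true.
  s5 (successors {s1, s4}): φ is true.
  s6 (successors {s1, s4, s5}): φ is true.
Detail at s0 (witness):
  At s0: [][](s | ((~s -> s) -> p)) requires [](s | ((~s -> s) -> p)) at every successor {s2, s6}.
      At s2: [](s | ((~s -> s) -> p)) requires s | ((~s -> s) -> p) at every successor {s0, s1, s3, s5, s6}.
        At s0: s | ((~s -> s) -> p) is true.
        At s1: s | ((~s -> s) -> p) is true.
        At s3: s | ((~s -> s) -> p) is true.
        At s5: s | ((~s -> s) -> p) is true.
        At s6: s | ((~s -> s) -> p) is true.
      So [](s | ((~s -> s) -> p)) is true at s2.
      At s6: [](s | ((~s -> s) -> p)) requires s | ((~s -> s) -> p) at every successor {s1, s4, s5}.
        At s1: s | ((~s -> s) -> p) is true.
        At s4: s | ((~s -> s) -> p) is true.
        At s5: s | ((~s -> s) -> p) is true.
      So [](s | ((~s -> s) -> p)) is true at s6.
  So [][](s | ((~s -> s) -> p)) is true at s0.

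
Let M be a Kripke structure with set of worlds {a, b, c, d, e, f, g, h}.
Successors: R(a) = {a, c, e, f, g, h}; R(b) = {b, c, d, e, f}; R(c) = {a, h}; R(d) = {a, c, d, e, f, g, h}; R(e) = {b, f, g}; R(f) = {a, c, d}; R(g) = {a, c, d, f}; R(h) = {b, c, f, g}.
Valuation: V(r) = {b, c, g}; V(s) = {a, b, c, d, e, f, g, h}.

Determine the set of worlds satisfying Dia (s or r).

Let φ = Dia (s or r). Evaluate φ at each world:
  a (successors {a, c, e, f, g, h}): φ is true.
  b (successors {b, c, d, e, f}): φ is true.
  c (successors {a, h}): φ is true.
  d (successors {a, c, d, e, f, g, h}): φ is true.
  e (successors {b, f, g}): φ is true.
  f (successors {a, c, d}): φ is true.
  g (successors {a, c, d, f}): φ is true.
  h (successors {b, c, f, g}): φ is true.
For instance, at b:
  At b: Dia (s or r) requires s or r at some successor in {b, c, d, e, f}.
    s or r holds at b, so Dia (s or r) is true at b.
Satisfying worlds: {a, b, c, d, e, f, g, h}

a, b, c, d, e, f, g, h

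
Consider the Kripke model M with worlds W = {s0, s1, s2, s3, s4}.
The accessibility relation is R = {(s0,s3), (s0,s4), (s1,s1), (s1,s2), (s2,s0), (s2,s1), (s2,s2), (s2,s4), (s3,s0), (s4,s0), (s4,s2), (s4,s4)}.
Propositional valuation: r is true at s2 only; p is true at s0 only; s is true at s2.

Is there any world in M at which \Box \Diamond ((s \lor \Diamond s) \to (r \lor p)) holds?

Let φ = \Box \Diamond ((s \lor \Diamond s) \to (r \lor p)). Evaluate φ at each world:
  s0 (successors {s3, s4}): φ is true.
  s1 (successors {s1, s2}): φ is true.
  s2 (successors {s0, s1, s2, s4}): φ is true.
  s3 (successors {s0}): φ is true.
  s4 (successors {s0, s2, s4}): φ is true.
Detail at s0 (witness):
  At s0: \Box \Diamond ((s \lor \Diamond s) \to (r \lor p)) requires \Diamond ((s \lor \Diamond s) \to (r \lor p)) at every successor {s3, s4}.
      At s3: \Diamond ((s \lor \Diamond s) \to (r \lor p)) requires (s \lor \Diamond s) \to (r \lor p) at some successor in {s0}.
        (s \lor \Diamond s) \to (r \lor p) holds at s0, so \Diamond ((s \lor \Diamond s) \to (r \lor p)) is true at s3.
      At s4: \Diamond ((s \lor \Diamond s) \to (r \lor p)) requires (s \lor \Diamond s) \to (r \lor p) at some successor in {s0, s2, s4}.
        (s \lor \Diamond s) \to (r \lor p) holds at s0, so \Diamond ((s \lor \Diamond s) \to (r \lor p)) is true at s4.
  So \Box \Diamond ((s \lor \Diamond s) \to (r \lor p)) is true at s0.

Yes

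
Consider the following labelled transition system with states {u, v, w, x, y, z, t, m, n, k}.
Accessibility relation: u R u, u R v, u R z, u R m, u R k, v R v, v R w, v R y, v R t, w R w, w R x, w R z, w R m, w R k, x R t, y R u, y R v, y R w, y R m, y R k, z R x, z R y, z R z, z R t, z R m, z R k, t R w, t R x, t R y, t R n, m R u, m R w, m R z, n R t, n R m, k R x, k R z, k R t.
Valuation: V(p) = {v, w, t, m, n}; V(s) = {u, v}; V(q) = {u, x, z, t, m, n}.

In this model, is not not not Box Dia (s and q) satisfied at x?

At x: not not Box Dia (s and q) is false, so not not not Box Dia (s and q) is true.
  At x: not Box Dia (s and q) is true, so not not Box Dia (s and q) is false.
    At x: Box Dia (s and q) is false, so not Box Dia (s and q) is true.
      At x: Box Dia (s and q) requires Dia (s and q) at every successor {t}.
        Dia (s and q) fails at t, so Box Dia (s and q) is false at x.

Yes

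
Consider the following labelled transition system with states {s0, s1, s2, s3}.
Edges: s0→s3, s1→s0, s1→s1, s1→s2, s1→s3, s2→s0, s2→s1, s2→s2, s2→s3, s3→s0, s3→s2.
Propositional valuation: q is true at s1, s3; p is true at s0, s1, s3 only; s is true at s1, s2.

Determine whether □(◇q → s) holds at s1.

No

At s1: □(◇q → s) requires ◇q → s at every successor {s0, s1, s2, s3}.
  ◇q → s fails at s0, so □(◇q → s) is false at s1.
    At s0: ◇q is true, s is false, so ◇q → s is false.
      At s0: ◇q requires q at some successor in {s3}.
        q holds at s3, so ◇q is true at s0.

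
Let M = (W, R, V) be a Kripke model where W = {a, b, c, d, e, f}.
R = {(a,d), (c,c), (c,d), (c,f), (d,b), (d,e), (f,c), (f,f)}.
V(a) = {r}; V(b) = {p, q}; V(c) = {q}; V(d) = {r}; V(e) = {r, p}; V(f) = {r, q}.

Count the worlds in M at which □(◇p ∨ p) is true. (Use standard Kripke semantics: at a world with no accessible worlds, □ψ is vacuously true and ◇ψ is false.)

Recall that □ψ holds at a world iff ψ holds at every accessible world, and ◇ψ holds iff ψ holds at some accessible world.
Let φ = □(◇p ∨ p). Evaluate φ at each world:
  a (successors {d}): φ is true.
  b (successors ∅): φ is true.
  c (successors {c, d, f}): φ is false.
  d (successors {b, e}): φ is true.
  e (successors ∅): φ is true.
  f (successors {c, f}): φ is false.
For instance, at a:
  At a: □(◇p ∨ p) requires ◇p ∨ p at every successor {d}.
      At d: ◇p is true, p is false, so ◇p ∨ p is true.
  So □(◇p ∨ p) is true at a.
Satisfying worlds: {a, b, d, e}

4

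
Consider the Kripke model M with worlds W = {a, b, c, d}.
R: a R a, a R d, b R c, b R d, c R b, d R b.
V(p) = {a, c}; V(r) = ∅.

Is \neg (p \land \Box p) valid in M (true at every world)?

Recall that \Box ψ holds at a world iff ψ holds at every accessible world, and \Diamond ψ holds iff ψ holds at some accessible world.
Let φ = \neg (p \land \Box p). Evaluate φ at each world:
  a (successors {a, d}): φ is true.
  b (successors {c, d}): φ is true.
  c (successors {b}): φ is true.
  d (successors {b}): φ is true.
For instance, at b:
  At b: p \land \Box p is false, so \neg (p \land \Box p) is true.
    At b: p is false, \Box p is false, so p \land \Box p is false.
      At b: \Box p requires p at every successor {c, d}.
        p fails at d, so \Box p is false at b.

Yes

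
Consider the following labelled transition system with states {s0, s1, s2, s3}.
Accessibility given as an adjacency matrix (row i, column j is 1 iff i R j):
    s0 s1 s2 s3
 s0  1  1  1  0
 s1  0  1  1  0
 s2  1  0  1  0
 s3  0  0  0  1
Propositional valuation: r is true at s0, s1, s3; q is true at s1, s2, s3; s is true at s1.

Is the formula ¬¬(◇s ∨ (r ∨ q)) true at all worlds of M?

Let φ = ¬¬(◇s ∨ (r ∨ q)). Evaluate φ at each world:
  s0 (successors {s0, s1, s2}): φ is true.
  s1 (successors {s1, s2}): φ is true.
  s2 (successors {s0, s2}): φ is true.
  s3 (successors {s3}): φ is true.
For instance, at s0:
  At s0: ¬(◇s ∨ (r ∨ q)) is false, so ¬¬(◇s ∨ (r ∨ q)) is true.
    At s0: ◇s ∨ (r ∨ q) is true, so ¬(◇s ∨ (r ∨ q)) is false.
      At s0: ◇s is true, r ∨ q is true, so ◇s ∨ (r ∨ q) is true.

Yes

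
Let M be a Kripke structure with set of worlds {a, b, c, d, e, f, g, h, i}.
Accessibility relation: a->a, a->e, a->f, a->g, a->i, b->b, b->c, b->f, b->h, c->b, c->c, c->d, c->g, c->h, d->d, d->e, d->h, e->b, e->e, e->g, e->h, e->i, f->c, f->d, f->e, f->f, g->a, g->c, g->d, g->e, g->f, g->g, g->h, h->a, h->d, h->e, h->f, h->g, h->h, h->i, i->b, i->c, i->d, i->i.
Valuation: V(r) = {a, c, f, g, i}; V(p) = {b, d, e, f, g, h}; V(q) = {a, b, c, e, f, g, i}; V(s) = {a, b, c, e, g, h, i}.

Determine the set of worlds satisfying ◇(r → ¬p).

a, b, c, d, e, f, g, h, i

Let φ = ◇(r → ¬p). Evaluate φ at each world:
  a (successors {a, e, f, g, i}): φ is true.
  b (successors {b, c, f, h}): φ is true.
  c (successors {b, c, d, g, h}): φ is true.
  d (successors {d, e, h}): φ is true.
  e (successors {b, e, g, h, i}): φ is true.
  f (successors {c, d, e, f}): φ is true.
  g (successors {a, c, d, e, f, g, h}): φ is true.
  h (successors {a, d, e, f, g, h, i}): φ is true.
  i (successors {b, c, d, i}): φ is true.
For instance, at d:
  At d: ◇(r → ¬p) requires r → ¬p at some successor in {d, e, h}.
    r → ¬p holds at d, so ◇(r → ¬p) is true at d.
Satisfying worlds: {a, b, c, d, e, f, g, h, i}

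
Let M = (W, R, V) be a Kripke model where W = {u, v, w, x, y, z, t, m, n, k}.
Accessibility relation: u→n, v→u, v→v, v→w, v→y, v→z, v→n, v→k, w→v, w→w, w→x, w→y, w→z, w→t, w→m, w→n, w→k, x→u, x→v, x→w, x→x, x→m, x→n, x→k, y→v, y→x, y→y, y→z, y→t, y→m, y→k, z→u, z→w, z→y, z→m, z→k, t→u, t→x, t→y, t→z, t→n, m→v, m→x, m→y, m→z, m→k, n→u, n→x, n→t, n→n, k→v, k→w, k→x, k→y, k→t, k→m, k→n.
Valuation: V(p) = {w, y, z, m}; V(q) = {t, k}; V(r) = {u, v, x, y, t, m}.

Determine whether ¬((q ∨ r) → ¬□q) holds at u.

At u: (q ∨ r) → ¬□q is true, so ¬((q ∨ r) → ¬□q) is false.
  At u: q ∨ r is true, ¬□q is true, so (q ∨ r) → ¬□q is true.
    At u: □q is false, so ¬□q is true.
      At u: □q requires q at every successor {n}.
        q fails at n, so □q is false at u.

No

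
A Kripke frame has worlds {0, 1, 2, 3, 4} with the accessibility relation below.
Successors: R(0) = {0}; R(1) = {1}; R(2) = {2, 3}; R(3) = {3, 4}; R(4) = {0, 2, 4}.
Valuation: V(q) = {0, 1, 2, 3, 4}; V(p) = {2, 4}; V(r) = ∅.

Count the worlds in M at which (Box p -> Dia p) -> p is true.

Let φ = (Box p -> Dia p) -> p. Evaluate φ at each world:
  0 (successors {0}): φ is false.
  1 (successors {1}): φ is false.
  2 (successors {2, 3}): φ is true.
  3 (successors {3, 4}): φ is false.
  4 (successors {0, 2, 4}): φ is true.
For instance, at 3:
  At 3: Box p -> Dia p is true, p is false, so (Box p -> Dia p) -> p is false.
    At 3: Box p is false, Dia p is true, so Box p -> Dia p is true.
      At 3: Box p requires p at every successor {3, 4}.
        p fails at 3, so Box p is false at 3.
      At 3: Dia p requires p at some successor in {3, 4}.
        p holds at 4, so Dia p is true at 3.
Satisfying worlds: {2, 4}

2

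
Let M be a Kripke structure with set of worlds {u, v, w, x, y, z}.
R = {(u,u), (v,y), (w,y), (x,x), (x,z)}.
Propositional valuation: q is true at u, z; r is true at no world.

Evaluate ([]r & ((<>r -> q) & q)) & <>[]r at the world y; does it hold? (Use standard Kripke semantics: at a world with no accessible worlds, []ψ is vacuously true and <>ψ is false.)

At y: []r & ((<>r -> q) & q) is false, <>[]r is false, so ([]r & ((<>r -> q) & q)) & <>[]r is false.
  At y: []r is true, (<>r -> q) & q is false, so []r & ((<>r -> q) & q) is false.
    At y: no accessible worlds, so []r holds vacuously.
    At y: <>r -> q is true, q is false, so (<>r -> q) & q is false.
      At y: <>r is false, q is false, so <>r -> q is true.
  At y: no accessible worlds, so <>[]r is false.

No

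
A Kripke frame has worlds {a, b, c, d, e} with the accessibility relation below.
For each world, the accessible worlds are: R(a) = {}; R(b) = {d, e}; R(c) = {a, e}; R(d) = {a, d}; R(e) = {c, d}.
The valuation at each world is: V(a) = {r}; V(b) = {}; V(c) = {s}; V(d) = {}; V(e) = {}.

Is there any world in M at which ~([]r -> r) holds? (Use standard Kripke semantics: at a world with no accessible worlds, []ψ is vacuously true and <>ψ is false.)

No

Let φ = ~([]r -> r). Evaluate φ at each world:
  a (successors ∅): φ is false.
  b (successors {d, e}): φ is false.
  c (successors {a, e}): φ is false.
  d (successors {a, d}): φ is false.
  e (successors {c, d}): φ is false.
For instance, at c:
  At c: []r -> r is true, so ~([]r -> r) is false.
    At c: []r is false, r is false, so []r -> r is true.
      At c: []r requires r at every successor {a, e}.
        r fails at e, so []r is false at c.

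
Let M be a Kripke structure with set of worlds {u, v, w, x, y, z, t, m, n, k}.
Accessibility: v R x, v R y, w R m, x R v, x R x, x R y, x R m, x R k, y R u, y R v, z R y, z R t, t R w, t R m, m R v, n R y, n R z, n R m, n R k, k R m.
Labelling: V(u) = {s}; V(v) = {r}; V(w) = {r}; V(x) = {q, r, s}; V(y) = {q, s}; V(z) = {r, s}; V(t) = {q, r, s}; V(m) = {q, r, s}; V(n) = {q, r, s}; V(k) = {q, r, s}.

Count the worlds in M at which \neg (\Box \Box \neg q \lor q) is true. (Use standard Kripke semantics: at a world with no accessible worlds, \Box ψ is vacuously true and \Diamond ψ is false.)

2

Recall that \Box ψ holds at a world iff ψ holds at every accessible world, and \Diamond ψ holds iff ψ holds at some accessible world.
Let φ = \neg (\Box \Box \neg q \lor q). Evaluate φ at each world:
  u (successors ∅): φ is false.
  v (successors {x, y}): φ is true.
  w (successors {m}): φ is false.
  x (successors {v, x, y, m, k}): φ is false.
  y (successors {u, v}): φ is false.
  z (successors {y, t}): φ is true.
  t (successors {w, m}): φ is false.
  m (successors {v}): φ is false.
  n (successors {y, z, m, k}): φ is false.
  k (successors {m}): φ is false.
For instance, at w:
  At w: \Box \Box \neg q \lor q is true, so \neg (\Box \Box \neg q \lor q) is false.
    At w: \Box \Box \neg q is true, q is false, so \Box \Box \neg q \lor q is true.
      At w: \Box \Box \neg q requires \Box \neg q at every successor {m}.
        At m: \Box \neg q is true.
      So \Box \Box \neg q is true at w.
Satisfying worlds: {v, z}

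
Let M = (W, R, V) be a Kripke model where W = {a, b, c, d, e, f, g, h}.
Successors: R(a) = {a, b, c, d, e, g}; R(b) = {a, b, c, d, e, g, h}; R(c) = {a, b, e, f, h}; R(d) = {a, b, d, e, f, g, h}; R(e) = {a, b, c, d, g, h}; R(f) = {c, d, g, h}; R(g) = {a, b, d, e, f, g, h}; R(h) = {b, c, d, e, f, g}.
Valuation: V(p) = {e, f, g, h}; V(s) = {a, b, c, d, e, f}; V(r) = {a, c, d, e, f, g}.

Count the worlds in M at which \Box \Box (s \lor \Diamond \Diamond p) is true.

8

Recall that \Box ψ holds at a world iff ψ holds at every accessible world, and \Diamond ψ holds iff ψ holds at some accessible world.
Let φ = \Box \Box (s \lor \Diamond \Diamond p). Evaluate φ at each world:
  a (successors {a, b, c, d, e, g}): φ is true.
  b (successors {a, b, c, d, e, g, h}): φ is true.
  c (successors {a, b, e, f, h}): φ is true.
  d (successors {a, b, d, e, f, g, h}): φ is true.
  e (successors {a, b, c, d, g, h}): φ is true.
  f (successors {c, d, g, h}): φ is true.
  g (successors {a, b, d, e, f, g, h}): φ is true.
  h (successors {b, c, d, e, f, g}): φ is true.
For instance, at c:
  At c: \Box \Box (s \lor \Diamond \Diamond p) requires \Box (s \lor \Diamond \Diamond p) at every successor {a, b, e, f, h}.
    At a: \Box (s \lor \Diamond \Diamond p) is true.
    At b: \Box (s \lor \Diamond \Diamond p) is true.
    At e: \Box (s \lor \Diamond \Diamond p) is true.
    At f: \Box (s \lor \Diamond \Diamond p) is true.
    At h: \Box (s \lor \Diamond \Diamond p) is true.
  So \Box \Box (s \lor \Diamond \Diamond p) is true at c.
Satisfying worlds: {a, b, c, d, e, f, g, h}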